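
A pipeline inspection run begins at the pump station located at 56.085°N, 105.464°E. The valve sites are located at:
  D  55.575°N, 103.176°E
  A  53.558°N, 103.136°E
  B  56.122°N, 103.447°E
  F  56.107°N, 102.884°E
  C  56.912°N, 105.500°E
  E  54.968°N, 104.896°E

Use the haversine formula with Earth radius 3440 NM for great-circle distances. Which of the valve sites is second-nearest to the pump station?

Distances from the pump station (56.085°N, 105.464°E):
C: 49.7 NM
B: 67.6 NM
E: 69.8 NM
D: 83.0 NM
F: 86.4 NM
A: 171.7 NM
The second-nearest is B at 67.6 NM.

B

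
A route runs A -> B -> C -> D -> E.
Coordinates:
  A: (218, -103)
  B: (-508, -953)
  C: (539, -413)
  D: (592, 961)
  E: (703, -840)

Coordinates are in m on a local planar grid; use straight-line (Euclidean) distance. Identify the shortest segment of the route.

Leg distances:
A→B: 1117.8 m
B→C: 1178.1 m
C→D: 1375.0 m
D→E: 1804.4 m
The shortest leg is A–B at 1117.8 m.

A–B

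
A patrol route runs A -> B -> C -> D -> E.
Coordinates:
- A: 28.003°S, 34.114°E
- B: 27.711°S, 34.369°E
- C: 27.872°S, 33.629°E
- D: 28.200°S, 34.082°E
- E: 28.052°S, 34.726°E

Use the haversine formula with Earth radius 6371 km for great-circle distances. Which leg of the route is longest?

B–C

Leg distances:
A→B: 41.0 km
B→C: 75.0 km
C→D: 57.5 km
D→E: 65.3 km
The longest leg is B–C at 75.0 km.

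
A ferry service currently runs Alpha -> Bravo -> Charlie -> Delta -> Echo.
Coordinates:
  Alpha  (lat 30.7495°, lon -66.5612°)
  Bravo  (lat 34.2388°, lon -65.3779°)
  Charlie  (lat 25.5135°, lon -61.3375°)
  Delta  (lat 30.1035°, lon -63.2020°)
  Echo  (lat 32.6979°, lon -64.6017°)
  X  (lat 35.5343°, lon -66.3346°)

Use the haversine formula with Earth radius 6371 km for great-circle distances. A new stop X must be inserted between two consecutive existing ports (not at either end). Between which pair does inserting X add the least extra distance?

between Alpha and Bravo

Added distance for inserting X between each consecutive pair:
Alpha–Bravo: 297.3 km
Bravo–Charlie: 335.4 km
Charlie–Delta: 1340.9 km
Delta–Echo: 706.8 km
Smallest added distance is 297.3 km, inserting between Alpha and Bravo.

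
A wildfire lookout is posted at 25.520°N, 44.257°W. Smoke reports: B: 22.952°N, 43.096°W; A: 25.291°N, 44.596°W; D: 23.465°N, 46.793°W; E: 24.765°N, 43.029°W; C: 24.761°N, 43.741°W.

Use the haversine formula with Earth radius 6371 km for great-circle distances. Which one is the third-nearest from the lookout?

Distance to each, sorted:
A: 42.5 km
C: 99.1 km
E: 149.4 km
B: 308.9 km
D: 343.6 km
The third-nearest is E at 149.4 km.

E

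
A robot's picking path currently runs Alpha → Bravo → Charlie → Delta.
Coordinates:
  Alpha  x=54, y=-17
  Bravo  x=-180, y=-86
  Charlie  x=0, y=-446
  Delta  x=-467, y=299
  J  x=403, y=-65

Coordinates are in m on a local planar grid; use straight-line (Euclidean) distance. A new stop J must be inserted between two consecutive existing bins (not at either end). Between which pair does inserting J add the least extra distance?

Added distance for inserting J between each consecutive pair:
Alpha–Bravo: 691.7 m
Bravo–Charlie: 735.5 m
Charlie–Delta: 618.4 m
Smallest added distance is 618.4 m, inserting between Charlie and Delta.

between Charlie and Delta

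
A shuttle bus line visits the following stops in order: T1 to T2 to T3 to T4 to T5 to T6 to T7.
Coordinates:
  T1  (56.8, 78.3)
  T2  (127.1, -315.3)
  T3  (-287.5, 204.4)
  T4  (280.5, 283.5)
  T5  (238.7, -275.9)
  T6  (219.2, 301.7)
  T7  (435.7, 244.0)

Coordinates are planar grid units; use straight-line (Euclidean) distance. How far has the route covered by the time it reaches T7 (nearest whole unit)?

Leg distances:
T1→T2: 399.8  (cumulative 399.8)
T2→T3: 664.8  (cumulative 1064.6)
T3→T4: 573.5  (cumulative 1638.1)
T4→T5: 561.0  (cumulative 2199.1)
T5→T6: 577.9  (cumulative 2777.0)
T6→T7: 224.1  (cumulative 3001.1)
Cumulative distance at T7 ≈ 3001.

3001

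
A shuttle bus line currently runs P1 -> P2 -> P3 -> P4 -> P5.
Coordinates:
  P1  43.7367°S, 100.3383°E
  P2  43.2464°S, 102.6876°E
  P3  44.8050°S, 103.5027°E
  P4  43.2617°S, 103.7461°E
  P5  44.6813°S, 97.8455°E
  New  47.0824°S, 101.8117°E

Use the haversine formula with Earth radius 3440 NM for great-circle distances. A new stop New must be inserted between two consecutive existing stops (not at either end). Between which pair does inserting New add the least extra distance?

between P4 and P5

Added distance for inserting New between each consecutive pair:
P1–P2: 337.0 NM
P2–P3: 287.2 NM
P3–P4: 304.2 NM
P4–P5: 194.4 NM
Smallest added distance is 194.4 NM, inserting between P4 and P5.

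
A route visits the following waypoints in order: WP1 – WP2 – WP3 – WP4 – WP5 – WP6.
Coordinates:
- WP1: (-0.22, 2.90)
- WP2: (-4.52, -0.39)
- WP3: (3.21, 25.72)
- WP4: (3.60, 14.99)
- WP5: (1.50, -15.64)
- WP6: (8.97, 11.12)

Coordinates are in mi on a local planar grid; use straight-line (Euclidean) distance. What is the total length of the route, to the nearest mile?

102 mi

Leg distances:
WP1→WP2: 5.4 mi  (cumulative 5.4 mi)
WP2→WP3: 27.2 mi  (cumulative 32.6 mi)
WP3→WP4: 10.7 mi  (cumulative 43.4 mi)
WP4→WP5: 30.7 mi  (cumulative 74.1 mi)
WP5→WP6: 27.8 mi  (cumulative 101.9 mi)
Total route length ≈ 102 mi.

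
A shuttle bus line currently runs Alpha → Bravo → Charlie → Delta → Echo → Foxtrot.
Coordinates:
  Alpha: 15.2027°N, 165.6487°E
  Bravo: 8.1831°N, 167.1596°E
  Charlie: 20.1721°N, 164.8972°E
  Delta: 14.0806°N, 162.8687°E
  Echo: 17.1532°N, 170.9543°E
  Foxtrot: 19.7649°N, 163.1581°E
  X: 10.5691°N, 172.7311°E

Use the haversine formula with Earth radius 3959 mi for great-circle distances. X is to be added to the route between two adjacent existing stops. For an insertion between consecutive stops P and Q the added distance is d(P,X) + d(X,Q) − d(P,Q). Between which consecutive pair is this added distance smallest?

Added distance for inserting X between each consecutive pair:
Alpha–Bravo: 492.8 mi
Bravo–Charlie: 415.7 mi
Charlie–Delta: 1110.5 mi
Delta–Echo: 600.4 mi
Echo–Foxtrot: 828.6 mi
Smallest added distance is 415.7 mi, inserting between Bravo and Charlie.

between Bravo and Charlie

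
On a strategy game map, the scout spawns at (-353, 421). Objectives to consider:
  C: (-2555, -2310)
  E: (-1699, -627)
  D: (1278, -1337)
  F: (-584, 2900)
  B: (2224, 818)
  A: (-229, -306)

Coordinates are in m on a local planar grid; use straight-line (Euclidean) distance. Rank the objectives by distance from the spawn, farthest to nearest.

Distances from the spawn:
C (-2555, -2310): 3508.2 m
B (2224, 818): 2607.4 m
F (-584, 2900): 2489.7 m
D (1278, -1337): 2398.1 m
E (-1699, -627): 1705.9 m
A (-229, -306): 737.5 m

C, B, F, D, E, A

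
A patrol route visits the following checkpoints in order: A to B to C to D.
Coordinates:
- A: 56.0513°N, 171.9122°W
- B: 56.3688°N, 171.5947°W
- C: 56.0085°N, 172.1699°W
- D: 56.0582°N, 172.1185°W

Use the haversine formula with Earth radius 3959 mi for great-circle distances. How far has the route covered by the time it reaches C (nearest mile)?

Leg distances:
A→B: 25.1 mi  (cumulative 25.1 mi)
B→C: 33.3 mi  (cumulative 58.4 mi)
Cumulative distance at C ≈ 58 mi.

58 mi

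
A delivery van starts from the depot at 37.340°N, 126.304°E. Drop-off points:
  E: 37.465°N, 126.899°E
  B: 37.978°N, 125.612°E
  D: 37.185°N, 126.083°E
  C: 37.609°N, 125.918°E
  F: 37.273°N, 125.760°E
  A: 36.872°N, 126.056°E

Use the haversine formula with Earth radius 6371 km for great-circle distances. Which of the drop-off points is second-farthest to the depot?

Distances from the depot (37.340°N, 126.304°E):
B: 93.5 km
A: 56.5 km
E: 54.4 km
F: 48.7 km
C: 45.3 km
D: 26.1 km
The second-farthest is A at 56.5 km.

A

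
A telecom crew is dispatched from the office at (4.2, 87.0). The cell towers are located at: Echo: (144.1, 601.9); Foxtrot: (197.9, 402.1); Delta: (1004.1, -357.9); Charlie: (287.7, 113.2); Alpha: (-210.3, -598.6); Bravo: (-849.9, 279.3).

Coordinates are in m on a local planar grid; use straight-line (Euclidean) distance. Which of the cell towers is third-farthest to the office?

Alpha

Distance to each, sorted:
Delta: 1094.4 m
Bravo: 875.5 m
Alpha: 718.4 m
Echo: 533.6 m
Foxtrot: 369.9 m
Charlie: 284.7 m
The third-farthest is Alpha at 718.4 m.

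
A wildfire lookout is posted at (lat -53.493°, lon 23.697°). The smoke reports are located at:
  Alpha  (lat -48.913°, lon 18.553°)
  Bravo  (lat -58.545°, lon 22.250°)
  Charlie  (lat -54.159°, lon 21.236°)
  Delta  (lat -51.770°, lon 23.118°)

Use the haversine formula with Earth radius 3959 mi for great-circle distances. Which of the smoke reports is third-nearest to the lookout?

Distance to each, sorted:
Charlie: 110.4 mi
Delta: 121.5 mi
Bravo: 353.5 mi
Alpha: 386.8 mi
The third-nearest is Bravo at 353.5 mi.

Bravo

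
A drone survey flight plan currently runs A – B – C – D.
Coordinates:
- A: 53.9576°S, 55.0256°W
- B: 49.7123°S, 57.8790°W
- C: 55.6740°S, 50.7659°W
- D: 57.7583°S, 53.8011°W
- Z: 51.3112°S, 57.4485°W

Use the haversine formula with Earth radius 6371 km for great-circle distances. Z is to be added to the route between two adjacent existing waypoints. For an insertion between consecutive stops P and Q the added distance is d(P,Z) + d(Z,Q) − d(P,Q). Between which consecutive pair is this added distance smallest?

between A and B

Added distance for inserting Z between each consecutive pair:
A–B: 5.9 km
B–C: 19.0 km
C–D: 1113.4 km
Smallest added distance is 5.9 km, inserting between A and B.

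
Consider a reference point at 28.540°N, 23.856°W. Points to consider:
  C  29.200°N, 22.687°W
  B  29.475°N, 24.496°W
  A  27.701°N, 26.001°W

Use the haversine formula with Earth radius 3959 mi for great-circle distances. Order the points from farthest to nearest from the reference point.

A, C, B

Computing each great-circle distance from 28.540°N, 23.856°W:
A 27.701°N, 26.001°W: 143.0 mi
C 29.200°N, 22.687°W: 84.2 mi
B 29.475°N, 24.496°W: 75.3 mi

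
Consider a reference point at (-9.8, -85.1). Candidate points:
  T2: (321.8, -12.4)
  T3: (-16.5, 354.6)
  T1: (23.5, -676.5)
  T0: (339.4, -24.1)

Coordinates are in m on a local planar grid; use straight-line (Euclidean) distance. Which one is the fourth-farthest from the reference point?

T2

Distances from the reference point ((-9.8, -85.1)):
T1: 592.3 m
T3: 439.8 m
T0: 354.5 m
T2: 339.5 m
The fourth-farthest is T2 at 339.5 m.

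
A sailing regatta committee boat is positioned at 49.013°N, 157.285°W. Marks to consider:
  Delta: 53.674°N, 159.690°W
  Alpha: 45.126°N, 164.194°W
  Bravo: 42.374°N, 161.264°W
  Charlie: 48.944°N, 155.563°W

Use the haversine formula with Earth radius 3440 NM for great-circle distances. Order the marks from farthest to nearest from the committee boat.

Distances from the committee boat:
Bravo 42.374°N, 161.264°W: 432.0 NM
Alpha 45.126°N, 164.194°W: 366.2 NM
Delta 53.674°N, 159.690°W: 294.0 NM
Charlie 48.944°N, 155.563°W: 68.0 NM

Bravo, Alpha, Delta, Charlie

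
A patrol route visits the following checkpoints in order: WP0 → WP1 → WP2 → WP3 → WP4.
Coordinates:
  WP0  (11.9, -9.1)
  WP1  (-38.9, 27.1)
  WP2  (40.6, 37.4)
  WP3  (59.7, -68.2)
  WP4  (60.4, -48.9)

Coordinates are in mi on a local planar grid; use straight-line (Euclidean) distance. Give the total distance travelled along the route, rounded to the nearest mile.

269 mi

Leg distances:
WP0→WP1: 62.4 mi  (cumulative 62.4 mi)
WP1→WP2: 80.2 mi  (cumulative 142.5 mi)
WP2→WP3: 107.3 mi  (cumulative 249.9 mi)
WP3→WP4: 19.3 mi  (cumulative 269.2 mi)
Total route length ≈ 269 mi.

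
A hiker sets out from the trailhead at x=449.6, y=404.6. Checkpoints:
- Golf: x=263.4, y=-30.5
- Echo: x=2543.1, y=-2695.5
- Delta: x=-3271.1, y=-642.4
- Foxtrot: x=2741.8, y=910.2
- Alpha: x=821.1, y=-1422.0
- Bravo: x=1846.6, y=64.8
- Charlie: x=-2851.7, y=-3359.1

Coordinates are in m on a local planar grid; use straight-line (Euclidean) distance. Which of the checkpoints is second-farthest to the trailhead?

Distances from the trailhead (x=449.6, y=404.6):
Charlie: 5006.4 m
Delta: 3865.2 m
Echo: 3740.8 m
Foxtrot: 2347.3 m
Alpha: 1864.0 m
Bravo: 1437.7 m
Golf: 473.3 m
The second-farthest is Delta at 3865.2 m.

Delta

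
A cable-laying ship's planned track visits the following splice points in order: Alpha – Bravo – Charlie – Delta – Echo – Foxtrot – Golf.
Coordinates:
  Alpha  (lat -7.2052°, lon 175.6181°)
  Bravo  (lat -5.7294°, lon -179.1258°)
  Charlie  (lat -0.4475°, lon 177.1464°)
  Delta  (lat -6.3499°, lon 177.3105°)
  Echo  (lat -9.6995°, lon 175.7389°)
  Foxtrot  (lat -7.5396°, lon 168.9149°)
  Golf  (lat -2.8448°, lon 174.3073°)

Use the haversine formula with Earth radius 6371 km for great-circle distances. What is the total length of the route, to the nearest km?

3970 km

Leg distances:
Alpha→Bravo: 603.5 km  (cumulative 603.5 km)
Bravo→Charlie: 718.4 km  (cumulative 1321.9 km)
Charlie→Delta: 656.6 km  (cumulative 1978.5 km)
Delta→Echo: 410.7 km  (cumulative 2389.1 km)
Echo→Foxtrot: 787.7 km  (cumulative 3176.8 km)
Foxtrot→Golf: 793.0 km  (cumulative 3969.8 km)
Total route length ≈ 3970 km.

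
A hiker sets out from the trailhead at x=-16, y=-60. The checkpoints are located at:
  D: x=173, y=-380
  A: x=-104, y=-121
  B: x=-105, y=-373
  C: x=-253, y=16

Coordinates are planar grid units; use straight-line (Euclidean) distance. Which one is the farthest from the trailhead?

D

Distance to each, sorted:
D: 371.6
B: 325.4
C: 248.9
A: 107.1
The farthest is D at 371.6.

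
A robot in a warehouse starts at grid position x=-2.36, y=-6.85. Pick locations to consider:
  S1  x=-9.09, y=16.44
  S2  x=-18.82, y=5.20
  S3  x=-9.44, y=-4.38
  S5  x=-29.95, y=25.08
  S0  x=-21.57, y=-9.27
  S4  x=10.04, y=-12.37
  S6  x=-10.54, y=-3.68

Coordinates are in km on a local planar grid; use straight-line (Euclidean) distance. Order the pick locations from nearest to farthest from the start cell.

S3, S6, S4, S0, S2, S1, S5

Distance from the start cell at x=-2.36, y=-6.85 to each:
S3 x=-9.44, y=-4.38: 7.5 km
S6 x=-10.54, y=-3.68: 8.8 km
S4 x=10.04, y=-12.37: 13.6 km
S0 x=-21.57, y=-9.27: 19.4 km
S2 x=-18.82, y=5.20: 20.4 km
S1 x=-9.09, y=16.44: 24.2 km
S5 x=-29.95, y=25.08: 42.2 km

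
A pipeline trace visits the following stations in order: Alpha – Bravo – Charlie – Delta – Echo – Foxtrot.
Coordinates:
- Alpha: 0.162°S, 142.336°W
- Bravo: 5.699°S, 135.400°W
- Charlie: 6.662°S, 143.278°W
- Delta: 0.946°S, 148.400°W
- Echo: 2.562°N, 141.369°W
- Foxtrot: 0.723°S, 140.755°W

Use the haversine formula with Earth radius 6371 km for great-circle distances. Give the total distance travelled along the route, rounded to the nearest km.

3961 km

Leg distances:
Alpha→Bravo: 985.8 km  (cumulative 985.8 km)
Bravo→Charlie: 877.4 km  (cumulative 1863.3 km)
Charlie→Delta: 852.4 km  (cumulative 2715.7 km)
Delta→Echo: 873.5 km  (cumulative 3589.3 km)
Echo→Foxtrot: 371.6 km  (cumulative 3960.9 km)
Total route length ≈ 3961 km.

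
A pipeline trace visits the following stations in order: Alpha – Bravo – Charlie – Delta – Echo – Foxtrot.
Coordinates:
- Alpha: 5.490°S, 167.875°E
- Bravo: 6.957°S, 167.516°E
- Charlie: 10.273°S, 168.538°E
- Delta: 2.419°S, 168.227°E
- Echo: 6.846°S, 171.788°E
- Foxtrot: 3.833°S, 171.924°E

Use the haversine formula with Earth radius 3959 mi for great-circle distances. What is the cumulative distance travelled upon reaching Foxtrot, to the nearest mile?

Leg distances:
Alpha→Bravo: 104.3 mi  (cumulative 104.3 mi)
Bravo→Charlie: 239.5 mi  (cumulative 343.8 mi)
Charlie→Delta: 543.1 mi  (cumulative 887.0 mi)
Delta→Echo: 392.0 mi  (cumulative 1279.0 mi)
Echo→Foxtrot: 208.4 mi  (cumulative 1487.4 mi)
Cumulative distance at Foxtrot ≈ 1487 mi.

1487 mi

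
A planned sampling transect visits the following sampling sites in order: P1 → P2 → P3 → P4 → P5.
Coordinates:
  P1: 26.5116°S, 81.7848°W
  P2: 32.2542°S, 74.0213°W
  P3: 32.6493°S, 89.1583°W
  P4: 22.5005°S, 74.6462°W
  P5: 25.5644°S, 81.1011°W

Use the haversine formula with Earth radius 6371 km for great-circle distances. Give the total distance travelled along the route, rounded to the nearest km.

Leg distances:
P1→P2: 986.1 km  (cumulative 986.1 km)
P2→P3: 1419.8 km  (cumulative 2405.9 km)
P3→P4: 1818.6 km  (cumulative 4224.5 km)
P4→P5: 738.6 km  (cumulative 4963.2 km)
Total route length ≈ 4963 km.

4963 km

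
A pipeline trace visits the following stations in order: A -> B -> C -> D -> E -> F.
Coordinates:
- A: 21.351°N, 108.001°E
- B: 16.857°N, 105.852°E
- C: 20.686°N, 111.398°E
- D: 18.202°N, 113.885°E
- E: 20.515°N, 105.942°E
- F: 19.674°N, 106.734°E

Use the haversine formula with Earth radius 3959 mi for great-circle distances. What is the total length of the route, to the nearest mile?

Leg distances:
A→B: 340.7 mi  (cumulative 340.7 mi)
B→C: 449.0 mi  (cumulative 789.7 mi)
C→D: 236.0 mi  (cumulative 1025.7 mi)
D→E: 541.8 mi  (cumulative 1567.6 mi)
E→F: 77.6 mi  (cumulative 1645.1 mi)
Total route length ≈ 1645 mi.

1645 mi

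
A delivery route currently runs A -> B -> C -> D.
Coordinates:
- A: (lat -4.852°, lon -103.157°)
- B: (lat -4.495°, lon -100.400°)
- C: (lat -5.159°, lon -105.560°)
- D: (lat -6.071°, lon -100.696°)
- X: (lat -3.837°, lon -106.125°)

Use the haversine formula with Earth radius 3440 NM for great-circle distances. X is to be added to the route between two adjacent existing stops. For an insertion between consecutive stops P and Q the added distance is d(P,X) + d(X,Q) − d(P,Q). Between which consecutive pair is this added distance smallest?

between B and C

Added distance for inserting X between each consecutive pair:
A–B: 366.6 NM
B–C: 120.1 NM
C–D: 141.9 NM
Smallest added distance is 120.1 NM, inserting between B and C.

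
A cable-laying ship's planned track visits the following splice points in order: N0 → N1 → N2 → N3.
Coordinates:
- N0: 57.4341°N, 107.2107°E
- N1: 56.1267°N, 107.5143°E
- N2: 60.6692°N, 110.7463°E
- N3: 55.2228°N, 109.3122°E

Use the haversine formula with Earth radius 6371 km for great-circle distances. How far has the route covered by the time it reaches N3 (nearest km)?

1297 km

Leg distances:
N0→N1: 146.5 km  (cumulative 146.5 km)
N1→N2: 538.9 km  (cumulative 685.5 km)
N2→N3: 611.5 km  (cumulative 1296.9 km)
Cumulative distance at N3 ≈ 1297 km.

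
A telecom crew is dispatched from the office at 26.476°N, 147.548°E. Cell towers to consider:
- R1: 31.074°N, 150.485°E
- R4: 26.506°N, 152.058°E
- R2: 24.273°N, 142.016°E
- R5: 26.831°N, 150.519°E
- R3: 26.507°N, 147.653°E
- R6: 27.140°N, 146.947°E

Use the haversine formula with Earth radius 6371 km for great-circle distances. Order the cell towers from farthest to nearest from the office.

Distance from the office at 26.476°N, 147.548°E to each:
R2 24.273°N, 142.016°E: 607.3 km
R1 31.074°N, 150.485°E: 585.9 km
R4 26.506°N, 152.058°E: 448.8 km
R5 26.831°N, 150.519°E: 297.9 km
R6 27.140°N, 146.947°E: 94.9 km
R3 26.507°N, 147.653°E: 11.0 km

R2, R1, R4, R5, R6, R3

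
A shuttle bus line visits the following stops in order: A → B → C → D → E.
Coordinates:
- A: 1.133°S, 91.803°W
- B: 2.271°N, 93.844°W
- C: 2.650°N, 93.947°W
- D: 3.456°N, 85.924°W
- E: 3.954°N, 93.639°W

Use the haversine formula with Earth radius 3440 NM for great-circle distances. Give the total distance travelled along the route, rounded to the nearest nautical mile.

Leg distances:
A→B: 238.3 NM  (cumulative 238.3 NM)
B→C: 23.6 NM  (cumulative 261.9 NM)
C→D: 483.4 NM  (cumulative 745.3 NM)
D→E: 463.2 NM  (cumulative 1208.5 NM)
Total route length ≈ 1208 NM.

1208 NM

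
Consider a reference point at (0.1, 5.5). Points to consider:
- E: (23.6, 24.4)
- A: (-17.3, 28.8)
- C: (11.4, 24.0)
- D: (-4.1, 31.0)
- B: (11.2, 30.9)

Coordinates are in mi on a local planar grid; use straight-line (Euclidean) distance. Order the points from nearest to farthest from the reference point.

C, D, B, A, E

Distances from the reference point:
C (11.4, 24.0): 21.7 mi
D (-4.1, 31.0): 25.8 mi
B (11.2, 30.9): 27.7 mi
A (-17.3, 28.8): 29.1 mi
E (23.6, 24.4): 30.2 mi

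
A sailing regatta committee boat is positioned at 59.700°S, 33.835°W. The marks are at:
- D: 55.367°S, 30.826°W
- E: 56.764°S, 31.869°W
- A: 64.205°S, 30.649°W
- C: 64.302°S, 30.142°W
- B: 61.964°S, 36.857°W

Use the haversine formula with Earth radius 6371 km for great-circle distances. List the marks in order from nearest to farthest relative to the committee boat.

B, E, D, A, C

Computing each great-circle distance from 59.700°S, 33.835°W:
B 61.964°S, 36.857°W: 300.3 km
E 56.764°S, 31.869°W: 346.1 km
D 55.367°S, 30.826°W: 514.1 km
A 64.205°S, 30.649°W: 527.7 km
C 64.302°S, 30.142°W: 546.6 km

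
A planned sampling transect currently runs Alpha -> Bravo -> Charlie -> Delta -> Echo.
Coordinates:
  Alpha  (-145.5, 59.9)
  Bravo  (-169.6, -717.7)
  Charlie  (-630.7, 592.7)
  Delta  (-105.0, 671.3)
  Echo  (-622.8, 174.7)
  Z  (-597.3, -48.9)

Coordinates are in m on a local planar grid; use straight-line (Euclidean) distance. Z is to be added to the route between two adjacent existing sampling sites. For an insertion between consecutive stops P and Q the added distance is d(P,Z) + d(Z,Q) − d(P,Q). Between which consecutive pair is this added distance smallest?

Added distance for inserting Z between each consecutive pair:
Alpha–Bravo: 480.6 m
Bravo–Charlie: 47.2 m
Charlie–Delta: 983.3 m
Delta–Echo: 380.0 m
Smallest added distance is 47.2 m, inserting between Bravo and Charlie.

between Bravo and Charlie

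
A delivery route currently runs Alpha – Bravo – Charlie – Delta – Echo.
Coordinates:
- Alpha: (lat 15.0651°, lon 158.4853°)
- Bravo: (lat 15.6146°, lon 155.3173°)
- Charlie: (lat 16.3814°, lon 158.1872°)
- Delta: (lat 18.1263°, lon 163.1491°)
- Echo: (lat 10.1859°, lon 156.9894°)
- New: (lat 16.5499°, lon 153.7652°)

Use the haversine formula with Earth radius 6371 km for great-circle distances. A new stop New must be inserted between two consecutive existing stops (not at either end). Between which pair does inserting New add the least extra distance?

between Bravo and Charlie

Added distance for inserting New between each consecutive pair:
Alpha–Bravo: 381.9 km
Bravo–Charlie: 349.3 km
Charlie–Delta: 921.6 km
Delta–Echo: 695.6 km
Smallest added distance is 349.3 km, inserting between Bravo and Charlie.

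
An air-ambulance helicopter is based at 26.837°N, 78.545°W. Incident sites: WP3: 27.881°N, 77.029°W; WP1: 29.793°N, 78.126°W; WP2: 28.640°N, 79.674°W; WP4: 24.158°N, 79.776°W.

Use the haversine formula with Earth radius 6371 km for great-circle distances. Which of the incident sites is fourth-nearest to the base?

WP1

Distance to each, sorted:
WP3: 189.4 km
WP2: 229.2 km
WP4: 322.5 km
WP1: 331.2 km
The fourth-nearest is WP1 at 331.2 km.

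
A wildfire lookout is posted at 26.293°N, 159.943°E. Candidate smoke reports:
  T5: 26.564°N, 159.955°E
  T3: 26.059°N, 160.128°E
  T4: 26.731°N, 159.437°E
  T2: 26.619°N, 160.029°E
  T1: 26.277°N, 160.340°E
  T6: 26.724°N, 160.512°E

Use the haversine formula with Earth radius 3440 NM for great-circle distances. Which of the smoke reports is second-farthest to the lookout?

T4

Distance to each, sorted:
T6: 40.1 NM
T4: 37.8 NM
T1: 21.4 NM
T2: 20.1 NM
T3: 17.2 NM
T5: 16.3 NM
The second-farthest is T4 at 37.8 NM.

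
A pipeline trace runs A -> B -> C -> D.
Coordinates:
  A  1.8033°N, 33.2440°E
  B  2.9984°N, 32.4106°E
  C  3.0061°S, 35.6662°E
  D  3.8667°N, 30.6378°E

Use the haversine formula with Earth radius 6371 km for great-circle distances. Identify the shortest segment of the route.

Leg distances:
A→B: 162.0 km
B→C: 759.4 km
C→D: 946.7 km
The shortest leg is A–B at 162.0 km.

A–B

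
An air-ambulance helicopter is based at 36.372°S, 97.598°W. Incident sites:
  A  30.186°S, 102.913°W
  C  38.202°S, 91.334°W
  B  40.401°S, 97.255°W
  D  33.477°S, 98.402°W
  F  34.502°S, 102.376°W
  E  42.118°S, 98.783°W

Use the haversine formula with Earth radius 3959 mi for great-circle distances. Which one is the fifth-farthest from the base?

Distances from the base (36.372°S, 97.598°W):
A: 526.1 mi
E: 402.1 mi
C: 366.7 mi
F: 298.4 mi
B: 279.0 mi
D: 205.2 mi
The fifth-farthest is B at 279.0 mi.

B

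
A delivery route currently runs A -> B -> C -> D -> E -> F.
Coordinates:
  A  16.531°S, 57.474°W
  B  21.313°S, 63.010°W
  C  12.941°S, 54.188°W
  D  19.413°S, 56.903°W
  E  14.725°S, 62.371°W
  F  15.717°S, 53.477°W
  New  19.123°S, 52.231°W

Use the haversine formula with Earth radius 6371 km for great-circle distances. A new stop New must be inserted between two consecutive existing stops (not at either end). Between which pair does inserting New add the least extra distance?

between C and D

Added distance for inserting New between each consecutive pair:
A–B: 987.4 km
B–C: 548.6 km
C–D: 434.1 km
D–E: 894.8 km
E–F: 624.5 km
Smallest added distance is 434.1 km, inserting between C and D.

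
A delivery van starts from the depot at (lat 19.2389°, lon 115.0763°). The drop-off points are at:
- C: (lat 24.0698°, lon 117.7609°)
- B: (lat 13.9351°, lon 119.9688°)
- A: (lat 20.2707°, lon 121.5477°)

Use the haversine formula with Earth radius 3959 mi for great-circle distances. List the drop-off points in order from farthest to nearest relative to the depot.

B, A, C

Distance from the depot at (lat 19.2389°, lon 115.0763°) to each:
B (lat 13.9351°, lon 119.9688°): 489.1 mi
A (lat 20.2707°, lon 121.5477°): 426.8 mi
C (lat 24.0698°, lon 117.7609°): 375.7 mi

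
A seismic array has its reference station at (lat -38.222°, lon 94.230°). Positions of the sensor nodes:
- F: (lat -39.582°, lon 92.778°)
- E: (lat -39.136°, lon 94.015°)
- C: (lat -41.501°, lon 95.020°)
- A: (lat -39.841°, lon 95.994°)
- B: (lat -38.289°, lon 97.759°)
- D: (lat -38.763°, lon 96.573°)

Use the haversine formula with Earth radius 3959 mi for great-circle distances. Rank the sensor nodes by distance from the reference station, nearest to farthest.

E, F, D, A, B, C

Distances from the reference station:
E (lat -39.136°, lon 94.015°): 64.2 mi
F (lat -39.582°, lon 92.778°): 122.2 mi
D (lat -38.763°, lon 96.573°): 132.1 mi
A (lat -39.841°, lon 95.994°): 146.6 mi
B (lat -38.289°, lon 97.759°): 191.5 mi
C (lat -41.501°, lon 95.020°): 230.4 mi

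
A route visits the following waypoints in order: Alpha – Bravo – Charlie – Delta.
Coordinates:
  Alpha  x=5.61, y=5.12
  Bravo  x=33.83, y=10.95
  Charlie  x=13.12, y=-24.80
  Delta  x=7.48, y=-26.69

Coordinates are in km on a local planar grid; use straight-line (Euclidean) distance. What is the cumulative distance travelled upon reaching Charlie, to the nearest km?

Leg distances:
Alpha→Bravo: 28.8 km  (cumulative 28.8 km)
Bravo→Charlie: 41.3 km  (cumulative 70.1 km)
Cumulative distance at Charlie ≈ 70 km.

70 km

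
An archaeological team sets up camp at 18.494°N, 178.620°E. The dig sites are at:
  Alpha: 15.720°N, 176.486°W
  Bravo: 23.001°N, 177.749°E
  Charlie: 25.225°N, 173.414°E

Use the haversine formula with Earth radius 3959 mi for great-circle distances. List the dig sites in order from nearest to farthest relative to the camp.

Bravo, Alpha, Charlie

Distance from the camp at 18.494°N, 178.620°E to each:
Bravo 23.001°N, 177.749°E: 316.5 mi
Alpha 15.720°N, 176.486°W: 375.7 mi
Charlie 25.225°N, 173.414°E: 572.3 mi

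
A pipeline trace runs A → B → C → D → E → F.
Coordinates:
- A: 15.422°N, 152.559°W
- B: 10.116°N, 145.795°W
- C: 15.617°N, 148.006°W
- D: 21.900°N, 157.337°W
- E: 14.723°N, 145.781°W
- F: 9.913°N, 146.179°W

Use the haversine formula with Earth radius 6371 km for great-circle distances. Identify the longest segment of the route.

D–E

Leg distances:
A→B: 941.1 km
B→C: 656.9 km
C→D: 1204.9 km
D→E: 1456.7 km
E→F: 536.6 km
The longest leg is D–E at 1456.7 km.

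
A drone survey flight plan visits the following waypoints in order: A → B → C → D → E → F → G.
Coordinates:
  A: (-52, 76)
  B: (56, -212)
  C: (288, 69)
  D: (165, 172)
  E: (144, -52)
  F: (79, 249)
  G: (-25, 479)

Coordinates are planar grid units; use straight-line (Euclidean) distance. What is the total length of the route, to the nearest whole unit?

Leg distances:
A→B: 307.6  (cumulative 307.6)
B→C: 364.4  (cumulative 672.0)
C→D: 160.4  (cumulative 832.4)
D→E: 225.0  (cumulative 1057.4)
E→F: 307.9  (cumulative 1365.3)
F→G: 252.4  (cumulative 1617.8)
Total route length ≈ 1618.

1618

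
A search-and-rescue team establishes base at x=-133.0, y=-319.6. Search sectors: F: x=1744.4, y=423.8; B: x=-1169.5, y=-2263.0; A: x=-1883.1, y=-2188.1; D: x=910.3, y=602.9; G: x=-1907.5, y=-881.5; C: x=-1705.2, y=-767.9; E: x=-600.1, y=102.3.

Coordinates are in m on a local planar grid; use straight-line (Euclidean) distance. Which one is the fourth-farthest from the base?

Distances from the base (x=-133.0, y=-319.6):
A: 2560.1 m
B: 2202.5 m
F: 2019.2 m
G: 1861.3 m
C: 1634.9 m
D: 1392.7 m
E: 629.4 m
The fourth-farthest is G at 1861.3 m.

G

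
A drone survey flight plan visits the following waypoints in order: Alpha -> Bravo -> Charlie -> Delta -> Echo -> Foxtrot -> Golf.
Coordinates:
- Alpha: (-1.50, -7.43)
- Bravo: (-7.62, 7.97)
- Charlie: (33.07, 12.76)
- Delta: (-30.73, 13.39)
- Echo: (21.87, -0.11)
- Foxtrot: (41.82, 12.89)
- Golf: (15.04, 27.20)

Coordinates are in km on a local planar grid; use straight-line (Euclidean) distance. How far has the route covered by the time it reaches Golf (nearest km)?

230 km

Leg distances:
Alpha→Bravo: 16.6 km  (cumulative 16.6 km)
Bravo→Charlie: 41.0 km  (cumulative 57.5 km)
Charlie→Delta: 63.8 km  (cumulative 121.3 km)
Delta→Echo: 54.3 km  (cumulative 175.7 km)
Echo→Foxtrot: 23.8 km  (cumulative 199.5 km)
Foxtrot→Golf: 30.4 km  (cumulative 229.8 km)
Cumulative distance at Golf ≈ 230 km.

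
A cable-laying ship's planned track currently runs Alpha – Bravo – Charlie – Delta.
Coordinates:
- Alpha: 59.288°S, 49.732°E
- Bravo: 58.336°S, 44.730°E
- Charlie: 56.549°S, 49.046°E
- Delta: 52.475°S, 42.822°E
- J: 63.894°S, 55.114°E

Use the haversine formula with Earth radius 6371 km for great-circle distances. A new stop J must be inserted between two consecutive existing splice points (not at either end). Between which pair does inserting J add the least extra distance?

Added distance for inserting J between each consecutive pair:
Alpha–Bravo: 1109.3 km
Bravo–Charlie: 1386.6 km
Charlie–Delta: 1731.1 km
Smallest added distance is 1109.3 km, inserting between Alpha and Bravo.

between Alpha and Bravo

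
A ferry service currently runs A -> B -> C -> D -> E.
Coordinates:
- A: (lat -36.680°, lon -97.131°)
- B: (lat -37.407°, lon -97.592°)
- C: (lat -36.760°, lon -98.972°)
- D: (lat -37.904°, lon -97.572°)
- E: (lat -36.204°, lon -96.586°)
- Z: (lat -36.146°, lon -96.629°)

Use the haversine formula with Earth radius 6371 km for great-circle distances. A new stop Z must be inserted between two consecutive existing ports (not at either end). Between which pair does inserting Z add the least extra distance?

Added distance for inserting Z between each consecutive pair:
A–B: 148.2 km
B–C: 242.8 km
C–D: 255.6 km
D–E: 11.9 km
Smallest added distance is 11.9 km, inserting between D and E.

between D and E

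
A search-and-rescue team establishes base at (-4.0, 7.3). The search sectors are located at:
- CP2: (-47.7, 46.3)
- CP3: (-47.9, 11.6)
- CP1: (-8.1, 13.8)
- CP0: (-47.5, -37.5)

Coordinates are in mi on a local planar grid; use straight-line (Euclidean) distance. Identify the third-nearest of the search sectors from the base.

CP2

Distances from the base ((-4.0, 7.3)):
CP1: 7.7 mi
CP3: 44.1 mi
CP2: 58.6 mi
CP0: 62.4 mi
The third-nearest is CP2 at 58.6 mi.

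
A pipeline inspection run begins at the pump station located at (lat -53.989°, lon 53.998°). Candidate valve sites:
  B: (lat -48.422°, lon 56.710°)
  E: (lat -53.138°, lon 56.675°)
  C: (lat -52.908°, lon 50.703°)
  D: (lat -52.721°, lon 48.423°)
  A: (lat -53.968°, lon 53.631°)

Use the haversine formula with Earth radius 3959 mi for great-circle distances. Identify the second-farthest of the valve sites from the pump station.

D

Distances from the pump station ((lat -53.989°, lon 53.998°)):
B: 402.1 mi
D: 246.0 mi
C: 154.8 mi
E: 124.6 mi
A: 15.0 mi
The second-farthest is D at 246.0 mi.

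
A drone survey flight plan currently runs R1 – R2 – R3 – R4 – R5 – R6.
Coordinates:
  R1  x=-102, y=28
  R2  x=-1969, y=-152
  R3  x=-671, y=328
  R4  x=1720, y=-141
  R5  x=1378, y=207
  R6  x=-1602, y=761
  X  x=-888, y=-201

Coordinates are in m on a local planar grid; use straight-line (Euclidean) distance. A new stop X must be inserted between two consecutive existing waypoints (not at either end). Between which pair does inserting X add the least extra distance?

Added distance for inserting X between each consecutive pair:
R1–R2: 25.1 m
R2–R3: 270.0 m
R3–R4: 743.9 m
R4–R5: 4423.2 m
R5–R6: 469.4 m
Smallest added distance is 25.1 m, inserting between R1 and R2.

between R1 and R2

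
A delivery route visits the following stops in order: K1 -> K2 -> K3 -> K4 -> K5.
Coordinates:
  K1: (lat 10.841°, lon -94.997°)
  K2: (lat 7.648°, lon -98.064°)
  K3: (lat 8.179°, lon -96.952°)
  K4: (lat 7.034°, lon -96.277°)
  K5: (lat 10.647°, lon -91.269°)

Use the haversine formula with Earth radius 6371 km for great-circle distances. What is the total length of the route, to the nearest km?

Leg distances:
K1→K2: 489.2 km  (cumulative 489.2 km)
K2→K3: 136.0 km  (cumulative 625.2 km)
K3→K4: 147.5 km  (cumulative 772.6 km)
K4→K5: 681.2 km  (cumulative 1453.9 km)
Total route length ≈ 1454 km.

1454 km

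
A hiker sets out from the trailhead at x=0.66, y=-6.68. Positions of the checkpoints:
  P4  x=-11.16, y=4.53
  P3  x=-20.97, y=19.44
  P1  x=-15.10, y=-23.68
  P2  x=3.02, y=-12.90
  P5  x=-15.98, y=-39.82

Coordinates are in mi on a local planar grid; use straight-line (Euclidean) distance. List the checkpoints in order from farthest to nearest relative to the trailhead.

Distance from the trailhead at x=0.66, y=-6.68 to each:
P5 x=-15.98, y=-39.82: 37.1 mi
P3 x=-20.97, y=19.44: 33.9 mi
P1 x=-15.10, y=-23.68: 23.2 mi
P4 x=-11.16, y=4.53: 16.3 mi
P2 x=3.02, y=-12.90: 6.7 mi

P5, P3, P1, P4, P2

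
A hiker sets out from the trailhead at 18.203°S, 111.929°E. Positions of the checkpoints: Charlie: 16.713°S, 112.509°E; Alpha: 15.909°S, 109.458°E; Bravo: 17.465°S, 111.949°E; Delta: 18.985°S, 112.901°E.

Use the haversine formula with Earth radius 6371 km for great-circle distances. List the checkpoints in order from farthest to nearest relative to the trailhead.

Alpha, Charlie, Delta, Bravo

Distances from the trailhead:
Alpha 15.909°S, 109.458°E: 366.1 km
Charlie 16.713°S, 112.509°E: 176.7 km
Delta 18.985°S, 112.901°E: 134.4 km
Bravo 17.465°S, 111.949°E: 82.1 km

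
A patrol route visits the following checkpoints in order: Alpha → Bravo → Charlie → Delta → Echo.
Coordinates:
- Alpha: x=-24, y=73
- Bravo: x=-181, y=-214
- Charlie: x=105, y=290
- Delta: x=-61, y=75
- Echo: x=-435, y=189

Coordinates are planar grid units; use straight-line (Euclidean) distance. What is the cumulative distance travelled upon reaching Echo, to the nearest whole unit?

1569

Leg distances:
Alpha→Bravo: 327.1  (cumulative 327.1)
Bravo→Charlie: 579.5  (cumulative 906.6)
Charlie→Delta: 271.6  (cumulative 1178.3)
Delta→Echo: 391.0  (cumulative 1569.2)
Cumulative distance at Echo ≈ 1569.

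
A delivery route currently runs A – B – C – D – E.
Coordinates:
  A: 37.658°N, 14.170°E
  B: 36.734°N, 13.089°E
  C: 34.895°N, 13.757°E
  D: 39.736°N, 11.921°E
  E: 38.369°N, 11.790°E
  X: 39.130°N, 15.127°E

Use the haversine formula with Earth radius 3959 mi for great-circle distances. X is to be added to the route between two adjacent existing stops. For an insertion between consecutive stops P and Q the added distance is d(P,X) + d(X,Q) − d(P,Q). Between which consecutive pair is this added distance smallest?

Added distance for inserting X between each consecutive pair:
A–B: 226.2 mi
B–C: 369.1 mi
C–D: 129.0 mi
D–E: 268.8 mi
Smallest added distance is 129.0 mi, inserting between C and D.

between C and D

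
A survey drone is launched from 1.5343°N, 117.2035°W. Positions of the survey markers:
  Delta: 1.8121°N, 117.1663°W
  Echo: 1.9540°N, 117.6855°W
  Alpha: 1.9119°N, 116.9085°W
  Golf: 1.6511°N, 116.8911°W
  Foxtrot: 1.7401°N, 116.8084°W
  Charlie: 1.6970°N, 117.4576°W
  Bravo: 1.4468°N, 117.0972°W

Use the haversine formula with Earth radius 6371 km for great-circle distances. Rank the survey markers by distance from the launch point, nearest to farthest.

Bravo, Delta, Charlie, Golf, Foxtrot, Alpha, Echo

Computing each great-circle distance from 1.5343°N, 117.2035°W:
Bravo 1.4468°N, 117.0972°W: 15.3 km
Delta 1.8121°N, 117.1663°W: 31.2 km
Charlie 1.6970°N, 117.4576°W: 33.5 km
Golf 1.6511°N, 116.8911°W: 37.1 km
Foxtrot 1.7401°N, 116.8084°W: 49.5 km
Alpha 1.9119°N, 116.9085°W: 53.3 km
Echo 1.9540°N, 117.6855°W: 71.0 km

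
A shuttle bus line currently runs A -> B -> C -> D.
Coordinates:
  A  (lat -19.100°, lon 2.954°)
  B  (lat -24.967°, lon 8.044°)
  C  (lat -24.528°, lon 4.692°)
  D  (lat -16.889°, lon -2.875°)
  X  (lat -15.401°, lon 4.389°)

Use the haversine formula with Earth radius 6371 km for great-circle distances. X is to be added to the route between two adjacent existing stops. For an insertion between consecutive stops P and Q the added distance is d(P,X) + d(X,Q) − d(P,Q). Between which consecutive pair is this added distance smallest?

Added distance for inserting X between each consecutive pair:
A–B: 731.5 km
B–C: 1803.2 km
C–D: 651.2 km
Smallest added distance is 651.2 km, inserting between C and D.

between C and D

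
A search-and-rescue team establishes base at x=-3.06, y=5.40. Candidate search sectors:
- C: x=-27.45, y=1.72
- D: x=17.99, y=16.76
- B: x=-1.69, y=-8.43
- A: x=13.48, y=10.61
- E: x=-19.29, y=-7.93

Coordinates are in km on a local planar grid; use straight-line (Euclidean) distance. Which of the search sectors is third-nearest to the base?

E

Distance to each, sorted:
B: 13.9 km
A: 17.3 km
E: 21.0 km
D: 23.9 km
C: 24.7 km
The third-nearest is E at 21.0 km.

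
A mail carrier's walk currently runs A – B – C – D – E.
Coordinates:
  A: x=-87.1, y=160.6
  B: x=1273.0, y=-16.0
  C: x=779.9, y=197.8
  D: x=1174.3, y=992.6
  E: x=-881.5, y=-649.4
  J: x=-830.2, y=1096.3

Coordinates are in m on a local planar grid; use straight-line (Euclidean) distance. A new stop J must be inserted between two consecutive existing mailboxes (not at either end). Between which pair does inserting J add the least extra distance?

between D and E

Added distance for inserting J between each consecutive pair:
A–B: 2202.6 m
B–C: 3685.6 m
C–D: 2963.7 m
D–E: 1122.6 m
Smallest added distance is 1122.6 m, inserting between D and E.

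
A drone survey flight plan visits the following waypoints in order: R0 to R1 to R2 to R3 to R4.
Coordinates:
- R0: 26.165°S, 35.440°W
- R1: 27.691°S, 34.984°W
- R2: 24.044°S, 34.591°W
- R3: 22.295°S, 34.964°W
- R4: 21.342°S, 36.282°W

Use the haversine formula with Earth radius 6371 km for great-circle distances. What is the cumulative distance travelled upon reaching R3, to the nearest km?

781 km

Leg distances:
R0→R1: 175.6 km  (cumulative 175.6 km)
R1→R2: 407.4 km  (cumulative 583.0 km)
R2→R3: 198.2 km  (cumulative 781.2 km)
Cumulative distance at R3 ≈ 781 km.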